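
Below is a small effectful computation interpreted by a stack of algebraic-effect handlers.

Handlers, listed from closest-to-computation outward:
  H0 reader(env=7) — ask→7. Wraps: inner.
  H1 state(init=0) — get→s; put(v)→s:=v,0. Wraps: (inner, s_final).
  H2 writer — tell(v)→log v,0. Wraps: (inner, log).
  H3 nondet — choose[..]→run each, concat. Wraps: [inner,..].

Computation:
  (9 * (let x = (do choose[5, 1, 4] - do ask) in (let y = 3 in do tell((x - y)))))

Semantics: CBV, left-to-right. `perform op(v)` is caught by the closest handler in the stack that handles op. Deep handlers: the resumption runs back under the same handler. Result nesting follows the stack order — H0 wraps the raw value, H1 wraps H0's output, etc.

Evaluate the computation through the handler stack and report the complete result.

Step-by-step:
choose[5, 1, 4] @ H3
  branch[0] choose=5:
    ask @ H0 ⇒ 7
    tell(-5) @ H2 ⇒ log+=-5
    H0 returns 0
    H1 returns (0, 0)
    H2 returns ((0, 0), (-5))
    H3 returns [((0, 0), (-5))]
  branch[1] choose=1:
    ask @ H0 ⇒ 7
    tell(-9) @ H2 ⇒ log+=-9
    H0 returns 0
    H1 returns (0, 0)
    H2 returns ((0, 0), (-9))
    H3 returns [((0, 0), (-9))]
  branch[2] choose=4:
    ask @ H0 ⇒ 7
    tell(-6) @ H2 ⇒ log+=-6
    H0 returns 0
    H1 returns (0, 0)
    H2 returns ((0, 0), (-6))
    H3 returns [((0, 0), (-6))]
= [((0, 0), (-5)), ((0, 0), (-9)), ((0, 0), (-6))]

Answer: [((0, 0), (-5)), ((0, 0), (-9)), ((0, 0), (-6))]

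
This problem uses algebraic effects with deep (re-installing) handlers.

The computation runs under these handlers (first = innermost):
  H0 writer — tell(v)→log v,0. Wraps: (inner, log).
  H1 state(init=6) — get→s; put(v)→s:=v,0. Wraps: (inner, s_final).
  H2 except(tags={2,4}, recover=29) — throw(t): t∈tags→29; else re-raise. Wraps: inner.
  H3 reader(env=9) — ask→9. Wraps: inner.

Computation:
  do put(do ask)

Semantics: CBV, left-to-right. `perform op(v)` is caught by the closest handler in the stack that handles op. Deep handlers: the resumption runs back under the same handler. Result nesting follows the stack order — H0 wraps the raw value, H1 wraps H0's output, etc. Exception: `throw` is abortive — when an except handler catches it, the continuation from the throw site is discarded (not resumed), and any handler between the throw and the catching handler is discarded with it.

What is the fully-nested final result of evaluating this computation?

Evaluation trace:
ask @ H3 ⇒ 9
put(9) @ H1 ⇒ s:=9
H0 returns (0, ())
H1 returns ((0, ()), 9)
H2 returns ((0, ()), 9)
H3 returns ((0, ()), 9)
= ((0, ()), 9)

Answer: ((0, ()), 9)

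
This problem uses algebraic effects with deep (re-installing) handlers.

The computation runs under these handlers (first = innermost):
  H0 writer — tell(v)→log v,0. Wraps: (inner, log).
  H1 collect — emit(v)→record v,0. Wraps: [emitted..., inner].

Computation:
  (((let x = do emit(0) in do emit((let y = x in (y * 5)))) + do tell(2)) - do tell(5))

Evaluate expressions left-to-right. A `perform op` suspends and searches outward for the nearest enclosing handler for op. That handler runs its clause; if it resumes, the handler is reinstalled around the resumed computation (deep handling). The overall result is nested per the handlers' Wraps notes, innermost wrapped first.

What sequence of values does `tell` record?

Evaluation trace:
emit(0) @ H1 ⇒ out+=0
emit(0) @ H1 ⇒ out+=0
tell(2) @ H0 ⇒ log+=2
tell(5) @ H0 ⇒ log+=5
H0 returns (0, (2, 5))
H1 returns [0, 0, (0, (2, 5))]
= [0, 0, (0, (2, 5))]

Answer: (2, 5)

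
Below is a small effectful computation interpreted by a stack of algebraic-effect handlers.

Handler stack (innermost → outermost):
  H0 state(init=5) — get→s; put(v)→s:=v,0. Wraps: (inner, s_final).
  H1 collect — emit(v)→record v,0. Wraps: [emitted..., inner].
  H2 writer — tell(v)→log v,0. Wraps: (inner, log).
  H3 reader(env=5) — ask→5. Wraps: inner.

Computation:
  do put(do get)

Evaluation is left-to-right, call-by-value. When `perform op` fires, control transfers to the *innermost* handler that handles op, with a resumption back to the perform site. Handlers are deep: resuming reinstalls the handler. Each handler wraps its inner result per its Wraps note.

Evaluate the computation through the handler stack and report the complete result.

Answer: ([(0, 5)], ())

Working:
get @ H0 ⇒ 5
put(5) @ H0 ⇒ s:=5
H0 returns (0, 5)
H1 returns [(0, 5)]
H2 returns ([(0, 5)], ())
H3 returns ([(0, 5)], ())
= ([(0, 5)], ())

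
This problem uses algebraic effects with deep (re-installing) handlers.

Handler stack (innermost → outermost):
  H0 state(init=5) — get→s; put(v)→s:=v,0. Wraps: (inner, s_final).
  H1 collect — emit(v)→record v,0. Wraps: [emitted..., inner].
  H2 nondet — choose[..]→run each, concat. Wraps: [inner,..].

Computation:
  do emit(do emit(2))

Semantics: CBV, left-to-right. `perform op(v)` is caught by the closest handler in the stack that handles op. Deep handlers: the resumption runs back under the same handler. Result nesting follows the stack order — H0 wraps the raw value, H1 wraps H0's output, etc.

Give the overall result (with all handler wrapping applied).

Working:
emit(2) @ H1 ⇒ out+=2
emit(0) @ H1 ⇒ out+=0
H0 returns (0, 5)
H1 returns [2, 0, (0, 5)]
H2 returns [[2, 0, (0, 5)]]
= [[2, 0, (0, 5)]]

Answer: [[2, 0, (0, 5)]]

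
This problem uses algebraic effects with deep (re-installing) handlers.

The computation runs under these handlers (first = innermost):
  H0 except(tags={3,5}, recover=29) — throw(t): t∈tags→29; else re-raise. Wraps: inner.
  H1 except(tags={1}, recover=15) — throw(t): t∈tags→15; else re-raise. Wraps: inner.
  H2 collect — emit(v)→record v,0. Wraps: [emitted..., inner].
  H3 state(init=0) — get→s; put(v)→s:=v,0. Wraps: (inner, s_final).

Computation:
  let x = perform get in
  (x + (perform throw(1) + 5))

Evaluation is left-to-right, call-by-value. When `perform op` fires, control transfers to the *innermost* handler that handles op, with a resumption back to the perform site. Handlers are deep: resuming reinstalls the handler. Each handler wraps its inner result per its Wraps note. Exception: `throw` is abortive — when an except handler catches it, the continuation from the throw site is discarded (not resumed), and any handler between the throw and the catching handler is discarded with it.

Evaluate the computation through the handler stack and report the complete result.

Answer: ([15], 0)

Working:
get @ H3 ⇒ 0
throw(1) @ H0 re-raised
throw(1) @ H1 caught ⇒ 15
H2 returns [15]
H3 returns ([15], 0)
= ([15], 0)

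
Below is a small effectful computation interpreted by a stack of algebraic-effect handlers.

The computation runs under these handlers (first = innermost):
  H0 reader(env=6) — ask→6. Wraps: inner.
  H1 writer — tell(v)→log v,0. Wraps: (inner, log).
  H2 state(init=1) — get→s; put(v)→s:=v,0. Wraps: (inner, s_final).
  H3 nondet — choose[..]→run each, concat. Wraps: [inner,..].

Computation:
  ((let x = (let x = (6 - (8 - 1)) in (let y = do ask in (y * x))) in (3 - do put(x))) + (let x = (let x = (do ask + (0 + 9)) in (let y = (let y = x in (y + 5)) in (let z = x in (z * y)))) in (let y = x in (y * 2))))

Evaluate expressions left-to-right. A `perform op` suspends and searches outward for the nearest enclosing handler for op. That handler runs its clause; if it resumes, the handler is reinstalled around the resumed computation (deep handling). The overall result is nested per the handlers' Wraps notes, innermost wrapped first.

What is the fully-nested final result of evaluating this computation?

Working:
ask @ H0 ⇒ 6
put(-6) @ H2 ⇒ s:=-6
ask @ H0 ⇒ 6
H0 returns 603
H1 returns (603, ())
H2 returns ((603, ()), -6)
H3 returns [((603, ()), -6)]
= [((603, ()), -6)]

Answer: [((603, ()), -6)]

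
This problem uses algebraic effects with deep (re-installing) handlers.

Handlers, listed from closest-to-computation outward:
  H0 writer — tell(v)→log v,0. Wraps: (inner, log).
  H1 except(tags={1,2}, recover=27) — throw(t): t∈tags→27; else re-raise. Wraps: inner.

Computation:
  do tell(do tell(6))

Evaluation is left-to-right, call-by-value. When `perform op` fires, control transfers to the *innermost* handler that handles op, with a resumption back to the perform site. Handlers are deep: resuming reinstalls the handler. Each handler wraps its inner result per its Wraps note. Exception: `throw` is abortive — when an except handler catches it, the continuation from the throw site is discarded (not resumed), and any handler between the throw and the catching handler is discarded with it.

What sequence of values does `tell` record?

Answer: (6, 0)

Working:
tell(6) @ H0 ⇒ log+=6
tell(0) @ H0 ⇒ log+=0
H0 returns (0, (6, 0))
H1 returns (0, (6, 0))
= (0, (6, 0))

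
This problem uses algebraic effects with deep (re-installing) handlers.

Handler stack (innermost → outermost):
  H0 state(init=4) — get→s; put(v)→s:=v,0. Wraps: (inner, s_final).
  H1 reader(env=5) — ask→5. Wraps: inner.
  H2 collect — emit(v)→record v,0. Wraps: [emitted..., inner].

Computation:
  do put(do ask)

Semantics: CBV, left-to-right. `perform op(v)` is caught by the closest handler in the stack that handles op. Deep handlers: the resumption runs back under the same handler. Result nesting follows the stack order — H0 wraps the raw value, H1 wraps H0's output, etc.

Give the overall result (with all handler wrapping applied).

Working:
ask @ H1 ⇒ 5
put(5) @ H0 ⇒ s:=5
H0 returns (0, 5)
H1 returns (0, 5)
H2 returns [(0, 5)]
= [(0, 5)]

Answer: [(0, 5)]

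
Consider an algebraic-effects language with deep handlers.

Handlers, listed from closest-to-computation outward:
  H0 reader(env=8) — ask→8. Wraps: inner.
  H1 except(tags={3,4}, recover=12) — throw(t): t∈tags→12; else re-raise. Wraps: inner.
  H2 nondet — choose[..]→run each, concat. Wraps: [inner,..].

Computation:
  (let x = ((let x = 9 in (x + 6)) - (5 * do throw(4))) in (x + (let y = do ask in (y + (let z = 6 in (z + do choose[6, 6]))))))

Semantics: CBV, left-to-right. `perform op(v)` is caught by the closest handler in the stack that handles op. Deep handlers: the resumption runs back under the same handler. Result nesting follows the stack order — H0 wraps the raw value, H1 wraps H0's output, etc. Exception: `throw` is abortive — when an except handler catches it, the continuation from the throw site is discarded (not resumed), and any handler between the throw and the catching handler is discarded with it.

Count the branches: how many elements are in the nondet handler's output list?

Answer: 1

Step-by-step:
throw(4) @ H1 caught ⇒ 12
H2 returns [12]
= [12]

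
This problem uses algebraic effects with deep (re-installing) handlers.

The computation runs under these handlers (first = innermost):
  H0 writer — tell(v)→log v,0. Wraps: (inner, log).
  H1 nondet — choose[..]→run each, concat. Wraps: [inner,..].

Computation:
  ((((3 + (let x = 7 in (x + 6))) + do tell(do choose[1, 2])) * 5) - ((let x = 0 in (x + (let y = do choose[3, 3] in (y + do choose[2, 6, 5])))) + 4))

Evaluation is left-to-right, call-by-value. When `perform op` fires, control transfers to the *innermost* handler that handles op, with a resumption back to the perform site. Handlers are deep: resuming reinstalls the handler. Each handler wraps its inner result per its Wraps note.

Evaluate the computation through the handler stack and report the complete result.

Working:
choose[1, 2] @ H1
  branch[0] choose=1:
    tell(1) @ H0 ⇒ log+=1
    choose[3, 3] @ H1
      branch[0] choose=3:
        choose[2, 6, 5] @ H1
          branch[0] choose=2:
            H0 returns (71, (1))
            H1 returns [(71, (1))]
          branch[1] choose=6:
            H0 returns (67, (1))
            H1 returns [(67, (1))]
          branch[2] choose=5:
            H0 returns (68, (1))
            H1 returns [(68, (1))]
      branch[1] choose=3:
        choose[2, 6, 5] @ H1
          branch[0] choose=2:
            H0 returns (71, (1))
            H1 returns [(71, (1))]
          branch[1] choose=6:
            H0 returns (67, (1))
            H1 returns [(67, (1))]
          branch[2] choose=5:
            H0 returns (68, (1))
            H1 returns [(68, (1))]
  branch[1] choose=2:
    tell(2) @ H0 ⇒ log+=2
    choose[3, 3] @ H1
      branch[0] choose=3:
        choose[2, 6, 5] @ H1
          branch[0] choose=2:
            H0 returns (71, (2))
            H1 returns [(71, (2))]
          branch[1] choose=6:
            H0 returns (67, (2))
            H1 returns [(67, (2))]
          branch[2] choose=5:
            H0 returns (68, (2))
            H1 returns [(68, (2))]
      branch[1] choose=3:
        choose[2, 6, 5] @ H1
          branch[0] choose=2:
            H0 returns (71, (2))
            H1 returns [(71, (2))]
          branch[1] choose=6:
            H0 returns (67, (2))
            H1 returns [(67, (2))]
          branch[2] choose=5:
            H0 returns (68, (2))
            H1 returns [(68, (2))]
= [(71, (1)), (67, (1)), (68, (1)), (71, (1)), (67, (1)), (68, (1)), (71, (2)), (67, (2)), (68, (2)), (71, (2)), (67, (2)), (68, (2))]

Answer: [(71, (1)), (67, (1)), (68, (1)), (71, (1)), (67, (1)), (68, (1)), (71, (2)), (67, (2)), (68, (2)), (71, (2)), (67, (2)), (68, (2))]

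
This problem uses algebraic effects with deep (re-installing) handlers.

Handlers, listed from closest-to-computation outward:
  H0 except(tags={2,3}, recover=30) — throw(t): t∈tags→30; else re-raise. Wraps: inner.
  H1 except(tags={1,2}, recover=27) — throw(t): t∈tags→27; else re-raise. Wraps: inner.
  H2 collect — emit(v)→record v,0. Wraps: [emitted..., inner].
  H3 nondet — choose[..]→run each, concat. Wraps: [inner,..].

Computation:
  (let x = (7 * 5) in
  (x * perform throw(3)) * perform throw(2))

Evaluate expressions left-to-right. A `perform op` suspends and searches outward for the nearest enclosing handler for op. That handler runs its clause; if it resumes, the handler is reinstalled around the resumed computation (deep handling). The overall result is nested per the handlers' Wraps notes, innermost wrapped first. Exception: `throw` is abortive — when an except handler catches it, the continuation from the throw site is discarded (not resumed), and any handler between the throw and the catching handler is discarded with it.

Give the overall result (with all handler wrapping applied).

Step-by-step:
throw(3) @ H0 caught ⇒ 30
H1 returns 30
H2 returns [30]
H3 returns [[30]]
= [[30]]

Answer: [[30]]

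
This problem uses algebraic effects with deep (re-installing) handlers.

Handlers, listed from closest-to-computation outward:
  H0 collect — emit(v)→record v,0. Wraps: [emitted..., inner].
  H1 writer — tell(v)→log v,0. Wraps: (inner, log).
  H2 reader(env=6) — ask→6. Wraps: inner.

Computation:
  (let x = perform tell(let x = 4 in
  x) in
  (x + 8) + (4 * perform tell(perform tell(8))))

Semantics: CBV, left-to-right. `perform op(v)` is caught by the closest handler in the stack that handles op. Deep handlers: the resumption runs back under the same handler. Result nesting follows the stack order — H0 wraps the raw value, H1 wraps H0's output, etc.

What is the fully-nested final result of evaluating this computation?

Step-by-step:
tell(4) @ H1 ⇒ log+=4
tell(8) @ H1 ⇒ log+=8
tell(0) @ H1 ⇒ log+=0
H0 returns [8]
H1 returns ([8], (4, 8, 0))
H2 returns ([8], (4, 8, 0))
= ([8], (4, 8, 0))

Answer: ([8], (4, 8, 0))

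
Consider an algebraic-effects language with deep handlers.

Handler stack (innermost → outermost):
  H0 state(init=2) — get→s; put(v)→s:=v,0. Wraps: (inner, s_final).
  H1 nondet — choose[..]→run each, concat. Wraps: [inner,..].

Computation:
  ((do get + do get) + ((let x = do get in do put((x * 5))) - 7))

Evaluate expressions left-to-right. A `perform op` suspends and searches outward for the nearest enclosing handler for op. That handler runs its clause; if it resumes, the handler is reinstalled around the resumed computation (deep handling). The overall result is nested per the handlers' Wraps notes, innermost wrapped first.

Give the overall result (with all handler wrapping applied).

Working:
get @ H0 ⇒ 2
get @ H0 ⇒ 2
get @ H0 ⇒ 2
put(10) @ H0 ⇒ s:=10
H0 returns (-3, 10)
H1 returns [(-3, 10)]
= [(-3, 10)]

Answer: [(-3, 10)]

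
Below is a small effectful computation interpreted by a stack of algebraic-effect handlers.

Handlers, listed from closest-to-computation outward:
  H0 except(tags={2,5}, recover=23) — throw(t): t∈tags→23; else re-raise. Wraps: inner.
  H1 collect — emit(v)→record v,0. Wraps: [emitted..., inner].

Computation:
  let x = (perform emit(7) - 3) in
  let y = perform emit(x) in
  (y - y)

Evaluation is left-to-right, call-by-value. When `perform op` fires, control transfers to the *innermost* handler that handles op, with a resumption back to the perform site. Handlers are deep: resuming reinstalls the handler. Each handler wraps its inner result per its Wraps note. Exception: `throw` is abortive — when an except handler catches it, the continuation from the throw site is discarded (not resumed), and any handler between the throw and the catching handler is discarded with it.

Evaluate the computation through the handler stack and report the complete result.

Answer: [7, -3, 0]

Evaluation trace:
emit(7) @ H1 ⇒ out+=7
emit(-3) @ H1 ⇒ out+=-3
H0 returns 0
H1 returns [7, -3, 0]
= [7, -3, 0]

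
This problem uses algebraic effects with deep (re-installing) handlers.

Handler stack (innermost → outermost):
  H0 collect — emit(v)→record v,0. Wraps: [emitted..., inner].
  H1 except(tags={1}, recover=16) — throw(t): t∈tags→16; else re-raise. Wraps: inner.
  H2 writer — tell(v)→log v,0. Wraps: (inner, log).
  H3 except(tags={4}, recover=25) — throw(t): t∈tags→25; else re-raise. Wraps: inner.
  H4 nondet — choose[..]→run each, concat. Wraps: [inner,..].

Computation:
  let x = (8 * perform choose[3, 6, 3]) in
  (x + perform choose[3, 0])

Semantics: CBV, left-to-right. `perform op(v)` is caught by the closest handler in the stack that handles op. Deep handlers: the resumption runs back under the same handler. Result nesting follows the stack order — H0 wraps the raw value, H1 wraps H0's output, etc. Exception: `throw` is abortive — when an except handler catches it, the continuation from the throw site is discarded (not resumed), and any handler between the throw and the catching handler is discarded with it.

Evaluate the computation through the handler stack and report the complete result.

Working:
choose[3, 6, 3] @ H4
  branch[0] choose=3:
    choose[3, 0] @ H4
      branch[0] choose=3:
        H0 returns [27]
        H1 returns [27]
        H2 returns ([27], ())
        H3 returns ([27], ())
        H4 returns [([27], ())]
      branch[1] choose=0:
        H0 returns [24]
        H1 returns [24]
        H2 returns ([24], ())
        H3 returns ([24], ())
        H4 returns [([24], ())]
  branch[1] choose=6:
    choose[3, 0] @ H4
      branch[0] choose=3:
        H0 returns [51]
        H1 returns [51]
        H2 returns ([51], ())
        H3 returns ([51], ())
        H4 returns [([51], ())]
      branch[1] choose=0:
        H0 returns [48]
        H1 returns [48]
        H2 returns ([48], ())
        H3 returns ([48], ())
        H4 returns [([48], ())]
  branch[2] choose=3:
    choose[3, 0] @ H4
      branch[0] choose=3:
        H0 returns [27]
        H1 returns [27]
        H2 returns ([27], ())
        H3 returns ([27], ())
        H4 returns [([27], ())]
      branch[1] choose=0:
        H0 returns [24]
        H1 returns [24]
        H2 returns ([24], ())
        H3 returns ([24], ())
        H4 returns [([24], ())]
= [([27], ()), ([24], ()), ([51], ()), ([48], ()), ([27], ()), ([24], ())]

Answer: [([27], ()), ([24], ()), ([51], ()), ([48], ()), ([27], ()), ([24], ())]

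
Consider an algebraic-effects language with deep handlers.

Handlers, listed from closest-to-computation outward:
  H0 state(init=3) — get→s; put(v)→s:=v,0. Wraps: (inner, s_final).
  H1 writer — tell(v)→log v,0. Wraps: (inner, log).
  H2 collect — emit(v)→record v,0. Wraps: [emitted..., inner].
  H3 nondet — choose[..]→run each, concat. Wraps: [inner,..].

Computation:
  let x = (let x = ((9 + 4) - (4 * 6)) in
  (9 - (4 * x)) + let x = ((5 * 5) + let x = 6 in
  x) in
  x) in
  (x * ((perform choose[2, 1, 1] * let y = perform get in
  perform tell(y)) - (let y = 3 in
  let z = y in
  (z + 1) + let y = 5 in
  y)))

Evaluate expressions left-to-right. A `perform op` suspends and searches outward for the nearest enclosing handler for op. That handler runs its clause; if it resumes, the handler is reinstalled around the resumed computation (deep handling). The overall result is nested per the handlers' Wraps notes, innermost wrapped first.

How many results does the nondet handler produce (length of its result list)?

Step-by-step:
choose[2, 1, 1] @ H3
  branch[0] choose=2:
    get @ H0 ⇒ 3
    tell(3) @ H1 ⇒ log+=3
    H0 returns (-756, 3)
    H1 returns ((-756, 3), (3))
    H2 returns [((-756, 3), (3))]
    H3 returns [[((-756, 3), (3))]]
  branch[1] choose=1:
    get @ H0 ⇒ 3
    tell(3) @ H1 ⇒ log+=3
    H0 returns (-756, 3)
    H1 returns ((-756, 3), (3))
    H2 returns [((-756, 3), (3))]
    H3 returns [[((-756, 3), (3))]]
  branch[2] choose=1:
    get @ H0 ⇒ 3
    tell(3) @ H1 ⇒ log+=3
    H0 returns (-756, 3)
    H1 returns ((-756, 3), (3))
    H2 returns [((-756, 3), (3))]
    H3 returns [[((-756, 3), (3))]]
= [[((-756, 3), (3))], [((-756, 3), (3))], [((-756, 3), (3))]]

Answer: 3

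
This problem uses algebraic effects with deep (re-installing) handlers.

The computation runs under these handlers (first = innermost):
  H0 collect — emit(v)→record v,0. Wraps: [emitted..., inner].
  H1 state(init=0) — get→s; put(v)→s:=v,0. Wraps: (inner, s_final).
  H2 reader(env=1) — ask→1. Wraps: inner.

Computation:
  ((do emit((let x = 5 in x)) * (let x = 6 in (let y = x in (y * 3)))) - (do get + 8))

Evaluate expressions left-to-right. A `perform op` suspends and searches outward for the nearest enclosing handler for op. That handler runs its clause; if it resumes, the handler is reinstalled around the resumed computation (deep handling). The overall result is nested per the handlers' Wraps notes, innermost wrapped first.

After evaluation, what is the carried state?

Answer: 0

Working:
emit(5) @ H0 ⇒ out+=5
get @ H1 ⇒ 0
H0 returns [5, -8]
H1 returns ([5, -8], 0)
H2 returns ([5, -8], 0)
= ([5, -8], 0)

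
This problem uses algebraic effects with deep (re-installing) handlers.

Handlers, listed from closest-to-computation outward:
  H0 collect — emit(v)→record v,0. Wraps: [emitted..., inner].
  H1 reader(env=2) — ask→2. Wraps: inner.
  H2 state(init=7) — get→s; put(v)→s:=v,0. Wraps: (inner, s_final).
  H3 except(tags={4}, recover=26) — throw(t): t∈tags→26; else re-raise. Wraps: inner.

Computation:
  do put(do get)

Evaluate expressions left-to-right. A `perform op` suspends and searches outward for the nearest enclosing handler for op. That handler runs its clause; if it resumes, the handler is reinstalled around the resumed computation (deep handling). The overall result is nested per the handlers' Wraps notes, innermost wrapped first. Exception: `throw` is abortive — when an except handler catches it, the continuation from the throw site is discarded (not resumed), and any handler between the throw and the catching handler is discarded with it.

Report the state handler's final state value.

Answer: 7

Step-by-step:
get @ H2 ⇒ 7
put(7) @ H2 ⇒ s:=7
H0 returns [0]
H1 returns [0]
H2 returns ([0], 7)
H3 returns ([0], 7)
= ([0], 7)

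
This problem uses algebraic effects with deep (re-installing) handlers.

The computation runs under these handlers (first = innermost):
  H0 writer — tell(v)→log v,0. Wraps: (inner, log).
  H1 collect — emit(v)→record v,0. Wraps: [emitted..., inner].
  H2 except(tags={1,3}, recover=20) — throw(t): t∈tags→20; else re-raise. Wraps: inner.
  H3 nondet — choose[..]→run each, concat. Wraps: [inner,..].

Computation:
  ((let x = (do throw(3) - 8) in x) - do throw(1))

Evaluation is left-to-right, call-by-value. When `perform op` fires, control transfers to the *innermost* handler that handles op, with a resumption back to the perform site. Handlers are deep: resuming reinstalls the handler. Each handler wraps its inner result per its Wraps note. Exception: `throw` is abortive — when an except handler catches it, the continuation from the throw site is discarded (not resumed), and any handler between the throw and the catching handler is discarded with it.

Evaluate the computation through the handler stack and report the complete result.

Step-by-step:
throw(3) @ H2 caught ⇒ 20
H3 returns [20]
= [20]

Answer: [20]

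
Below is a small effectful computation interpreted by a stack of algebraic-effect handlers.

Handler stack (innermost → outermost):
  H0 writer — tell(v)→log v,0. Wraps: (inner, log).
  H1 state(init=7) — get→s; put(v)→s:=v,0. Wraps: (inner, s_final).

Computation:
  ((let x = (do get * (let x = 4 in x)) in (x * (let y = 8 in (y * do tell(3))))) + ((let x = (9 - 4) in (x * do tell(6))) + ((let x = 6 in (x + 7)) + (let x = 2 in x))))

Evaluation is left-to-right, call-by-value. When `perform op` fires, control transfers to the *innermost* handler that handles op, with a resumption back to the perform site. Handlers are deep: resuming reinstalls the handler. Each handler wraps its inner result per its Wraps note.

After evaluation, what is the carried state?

Answer: 7

Step-by-step:
get @ H1 ⇒ 7
tell(3) @ H0 ⇒ log+=3
tell(6) @ H0 ⇒ log+=6
H0 returns (15, (3, 6))
H1 returns ((15, (3, 6)), 7)
= ((15, (3, 6)), 7)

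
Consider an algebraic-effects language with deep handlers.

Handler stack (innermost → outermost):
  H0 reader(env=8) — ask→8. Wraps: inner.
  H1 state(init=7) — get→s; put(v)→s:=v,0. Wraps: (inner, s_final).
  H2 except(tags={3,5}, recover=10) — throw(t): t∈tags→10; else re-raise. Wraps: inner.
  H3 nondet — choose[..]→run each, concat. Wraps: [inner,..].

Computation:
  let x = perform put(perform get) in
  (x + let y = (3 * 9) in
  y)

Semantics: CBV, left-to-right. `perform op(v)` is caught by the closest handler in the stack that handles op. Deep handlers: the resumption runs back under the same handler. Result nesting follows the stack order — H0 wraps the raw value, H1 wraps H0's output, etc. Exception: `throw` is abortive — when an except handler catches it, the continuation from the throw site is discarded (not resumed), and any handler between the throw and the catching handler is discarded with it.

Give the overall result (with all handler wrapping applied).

Answer: [(27, 7)]

Working:
get @ H1 ⇒ 7
put(7) @ H1 ⇒ s:=7
H0 returns 27
H1 returns (27, 7)
H2 returns (27, 7)
H3 returns [(27, 7)]
= [(27, 7)]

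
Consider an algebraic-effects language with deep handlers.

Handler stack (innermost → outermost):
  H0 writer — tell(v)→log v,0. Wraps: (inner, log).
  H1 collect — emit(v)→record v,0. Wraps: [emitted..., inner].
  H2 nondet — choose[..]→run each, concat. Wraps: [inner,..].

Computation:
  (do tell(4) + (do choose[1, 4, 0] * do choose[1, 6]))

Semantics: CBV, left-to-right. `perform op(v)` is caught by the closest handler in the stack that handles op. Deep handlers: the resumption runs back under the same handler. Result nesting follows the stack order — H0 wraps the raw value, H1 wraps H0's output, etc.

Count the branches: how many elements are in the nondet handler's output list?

Answer: 6

Step-by-step:
tell(4) @ H0 ⇒ log+=4
choose[1, 4, 0] @ H2
  branch[0] choose=1:
    choose[1, 6] @ H2
      branch[0] choose=1:
        H0 returns (1, (4))
        H1 returns [(1, (4))]
        H2 returns [[(1, (4))]]
      branch[1] choose=6:
        H0 returns (6, (4))
        H1 returns [(6, (4))]
        H2 returns [[(6, (4))]]
  branch[1] choose=4:
    choose[1, 6] @ H2
      branch[0] choose=1:
        H0 returns (4, (4))
        H1 returns [(4, (4))]
        H2 returns [[(4, (4))]]
      branch[1] choose=6:
        H0 returns (24, (4))
        H1 returns [(24, (4))]
        H2 returns [[(24, (4))]]
  branch[2] choose=0:
    choose[1, 6] @ H2
      branch[0] choose=1:
        H0 returns (0, (4))
        H1 returns [(0, (4))]
        H2 returns [[(0, (4))]]
      branch[1] choose=6:
        H0 returns (0, (4))
        H1 returns [(0, (4))]
        H2 returns [[(0, (4))]]
= [[(1, (4))], [(6, (4))], [(4, (4))], [(24, (4))], [(0, (4))], [(0, (4))]]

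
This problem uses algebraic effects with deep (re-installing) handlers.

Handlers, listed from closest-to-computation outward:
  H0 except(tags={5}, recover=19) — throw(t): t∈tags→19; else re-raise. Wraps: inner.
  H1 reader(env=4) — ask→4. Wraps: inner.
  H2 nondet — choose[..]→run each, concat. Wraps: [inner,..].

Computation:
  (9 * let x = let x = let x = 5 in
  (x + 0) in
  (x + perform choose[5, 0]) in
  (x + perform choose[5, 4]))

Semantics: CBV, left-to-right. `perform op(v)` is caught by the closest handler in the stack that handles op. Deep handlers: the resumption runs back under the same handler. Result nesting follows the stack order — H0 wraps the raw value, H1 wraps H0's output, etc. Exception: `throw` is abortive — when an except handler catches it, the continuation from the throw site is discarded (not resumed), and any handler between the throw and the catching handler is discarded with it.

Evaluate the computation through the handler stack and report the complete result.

Step-by-step:
choose[5, 0] @ H2
  branch[0] choose=5:
    choose[5, 4] @ H2
      branch[0] choose=5:
        H0 returns 135
        H1 returns 135
        H2 returns [135]
      branch[1] choose=4:
        H0 returns 126
        H1 returns 126
        H2 returns [126]
  branch[1] choose=0:
    choose[5, 4] @ H2
      branch[0] choose=5:
        H0 returns 90
        H1 returns 90
        H2 returns [90]
      branch[1] choose=4:
        H0 returns 81
        H1 returns 81
        H2 returns [81]
= [135, 126, 90, 81]

Answer: [135, 126, 90, 81]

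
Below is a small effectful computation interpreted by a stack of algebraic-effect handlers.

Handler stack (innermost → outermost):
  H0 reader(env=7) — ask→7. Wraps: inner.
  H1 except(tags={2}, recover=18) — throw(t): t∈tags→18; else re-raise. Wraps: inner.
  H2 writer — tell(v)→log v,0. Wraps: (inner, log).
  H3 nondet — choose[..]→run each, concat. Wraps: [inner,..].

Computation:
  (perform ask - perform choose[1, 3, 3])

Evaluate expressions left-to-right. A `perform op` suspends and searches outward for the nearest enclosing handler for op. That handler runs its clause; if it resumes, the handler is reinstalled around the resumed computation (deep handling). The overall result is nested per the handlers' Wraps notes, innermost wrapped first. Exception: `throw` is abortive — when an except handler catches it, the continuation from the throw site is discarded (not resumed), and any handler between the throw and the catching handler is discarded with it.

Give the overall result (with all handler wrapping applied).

Answer: [(6, ()), (4, ()), (4, ())]

Working:
ask @ H0 ⇒ 7
choose[1, 3, 3] @ H3
  branch[0] choose=1:
    H0 returns 6
    H1 returns 6
    H2 returns (6, ())
    H3 returns [(6, ())]
  branch[1] choose=3:
    H0 returns 4
    H1 returns 4
    H2 returns (4, ())
    H3 returns [(4, ())]
  branch[2] choose=3:
    H0 returns 4
    H1 returns 4
    H2 returns (4, ())
    H3 returns [(4, ())]
= [(6, ()), (4, ()), (4, ())]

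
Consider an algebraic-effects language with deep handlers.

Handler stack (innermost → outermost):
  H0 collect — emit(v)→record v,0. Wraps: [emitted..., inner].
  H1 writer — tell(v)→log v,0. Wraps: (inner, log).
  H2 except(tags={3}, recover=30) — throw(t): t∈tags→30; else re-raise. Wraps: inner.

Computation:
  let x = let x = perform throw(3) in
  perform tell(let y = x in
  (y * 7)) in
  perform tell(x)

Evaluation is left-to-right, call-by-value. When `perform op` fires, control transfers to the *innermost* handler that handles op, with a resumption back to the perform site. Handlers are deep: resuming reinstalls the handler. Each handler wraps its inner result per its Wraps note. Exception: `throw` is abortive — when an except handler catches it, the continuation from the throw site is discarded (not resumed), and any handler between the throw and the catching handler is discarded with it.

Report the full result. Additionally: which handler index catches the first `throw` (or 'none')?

Answer: 30 ; first throw caught by: H2

Evaluation trace:
throw(3) @ H2 caught ⇒ 30
= 30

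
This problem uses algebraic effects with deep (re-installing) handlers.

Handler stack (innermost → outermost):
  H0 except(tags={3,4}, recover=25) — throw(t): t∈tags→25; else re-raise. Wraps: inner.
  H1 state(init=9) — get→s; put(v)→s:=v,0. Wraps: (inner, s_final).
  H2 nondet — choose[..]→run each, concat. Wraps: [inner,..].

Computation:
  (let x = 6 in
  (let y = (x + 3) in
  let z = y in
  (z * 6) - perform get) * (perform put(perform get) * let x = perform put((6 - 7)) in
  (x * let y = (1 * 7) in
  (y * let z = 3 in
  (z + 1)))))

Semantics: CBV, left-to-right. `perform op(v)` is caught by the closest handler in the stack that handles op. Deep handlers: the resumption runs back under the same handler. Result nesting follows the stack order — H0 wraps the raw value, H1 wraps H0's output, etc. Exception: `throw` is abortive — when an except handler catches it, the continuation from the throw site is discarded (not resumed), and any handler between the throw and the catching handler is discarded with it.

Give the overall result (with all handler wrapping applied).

Step-by-step:
get @ H1 ⇒ 9
get @ H1 ⇒ 9
put(9) @ H1 ⇒ s:=9
put(-1) @ H1 ⇒ s:=-1
H0 returns 0
H1 returns (0, -1)
H2 returns [(0, -1)]
= [(0, -1)]

Answer: [(0, -1)]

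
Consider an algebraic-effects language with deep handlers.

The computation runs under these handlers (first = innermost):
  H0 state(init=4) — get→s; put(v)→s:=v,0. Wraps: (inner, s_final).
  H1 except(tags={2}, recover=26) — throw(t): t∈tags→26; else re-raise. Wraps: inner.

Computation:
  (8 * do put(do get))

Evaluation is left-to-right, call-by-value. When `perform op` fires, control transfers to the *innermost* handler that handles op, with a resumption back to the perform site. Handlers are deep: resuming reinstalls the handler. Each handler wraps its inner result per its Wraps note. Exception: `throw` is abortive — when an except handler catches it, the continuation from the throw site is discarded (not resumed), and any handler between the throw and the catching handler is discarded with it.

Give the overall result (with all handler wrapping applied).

Answer: (0, 4)

Evaluation trace:
get @ H0 ⇒ 4
put(4) @ H0 ⇒ s:=4
H0 returns (0, 4)
H1 returns (0, 4)
= (0, 4)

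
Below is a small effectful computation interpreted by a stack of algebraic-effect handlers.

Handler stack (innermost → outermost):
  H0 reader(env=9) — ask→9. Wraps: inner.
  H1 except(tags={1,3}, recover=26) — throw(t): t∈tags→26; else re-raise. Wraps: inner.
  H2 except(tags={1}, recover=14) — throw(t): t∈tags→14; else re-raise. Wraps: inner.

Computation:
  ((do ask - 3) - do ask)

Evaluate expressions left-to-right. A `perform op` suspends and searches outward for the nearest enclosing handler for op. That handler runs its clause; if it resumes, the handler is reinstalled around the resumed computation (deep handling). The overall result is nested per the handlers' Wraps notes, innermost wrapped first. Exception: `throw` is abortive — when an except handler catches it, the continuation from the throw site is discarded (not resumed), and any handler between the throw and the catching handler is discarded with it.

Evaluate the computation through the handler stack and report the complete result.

Working:
ask @ H0 ⇒ 9
ask @ H0 ⇒ 9
H0 returns -3
H1 returns -3
H2 returns -3
= -3

Answer: -3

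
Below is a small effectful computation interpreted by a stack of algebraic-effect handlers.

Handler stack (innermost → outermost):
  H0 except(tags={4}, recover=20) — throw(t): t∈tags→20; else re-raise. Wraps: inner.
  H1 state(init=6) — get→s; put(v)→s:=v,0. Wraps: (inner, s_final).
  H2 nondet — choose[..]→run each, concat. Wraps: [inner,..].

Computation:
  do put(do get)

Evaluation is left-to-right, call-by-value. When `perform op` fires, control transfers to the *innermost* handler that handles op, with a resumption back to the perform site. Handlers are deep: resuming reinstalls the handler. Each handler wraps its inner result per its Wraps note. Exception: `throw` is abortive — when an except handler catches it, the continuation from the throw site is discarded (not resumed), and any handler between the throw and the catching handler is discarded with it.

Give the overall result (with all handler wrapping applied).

Working:
get @ H1 ⇒ 6
put(6) @ H1 ⇒ s:=6
H0 returns 0
H1 returns (0, 6)
H2 returns [(0, 6)]
= [(0, 6)]

Answer: [(0, 6)]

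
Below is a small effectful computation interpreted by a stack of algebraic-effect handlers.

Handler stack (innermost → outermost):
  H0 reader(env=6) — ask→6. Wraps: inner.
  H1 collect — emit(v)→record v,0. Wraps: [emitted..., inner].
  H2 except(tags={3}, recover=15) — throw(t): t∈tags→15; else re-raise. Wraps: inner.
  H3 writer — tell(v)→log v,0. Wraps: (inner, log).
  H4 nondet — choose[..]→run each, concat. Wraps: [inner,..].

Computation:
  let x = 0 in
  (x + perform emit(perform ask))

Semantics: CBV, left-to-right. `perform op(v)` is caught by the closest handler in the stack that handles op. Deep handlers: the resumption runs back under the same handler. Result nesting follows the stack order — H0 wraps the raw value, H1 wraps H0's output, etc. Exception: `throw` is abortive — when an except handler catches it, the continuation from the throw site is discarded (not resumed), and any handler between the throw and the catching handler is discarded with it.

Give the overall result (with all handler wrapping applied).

Answer: [([6, 0], ())]

Step-by-step:
ask @ H0 ⇒ 6
emit(6) @ H1 ⇒ out+=6
H0 returns 0
H1 returns [6, 0]
H2 returns [6, 0]
H3 returns ([6, 0], ())
H4 returns [([6, 0], ())]
= [([6, 0], ())]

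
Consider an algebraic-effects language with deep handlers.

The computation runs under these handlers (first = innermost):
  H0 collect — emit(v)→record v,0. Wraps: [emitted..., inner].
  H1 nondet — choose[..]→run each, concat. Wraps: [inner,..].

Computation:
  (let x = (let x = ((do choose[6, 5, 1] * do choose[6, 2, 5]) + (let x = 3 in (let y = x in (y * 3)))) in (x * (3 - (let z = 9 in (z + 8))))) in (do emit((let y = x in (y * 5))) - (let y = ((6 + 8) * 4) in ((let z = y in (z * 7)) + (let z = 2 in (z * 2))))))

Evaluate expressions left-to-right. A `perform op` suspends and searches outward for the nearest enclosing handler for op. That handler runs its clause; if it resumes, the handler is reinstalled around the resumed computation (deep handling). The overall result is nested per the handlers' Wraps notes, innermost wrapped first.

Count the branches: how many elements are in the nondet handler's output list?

Working:
choose[6, 5, 1] @ H1
  branch[0] choose=6:
    choose[6, 2, 5] @ H1
      branch[0] choose=6:
        emit(-3150) @ H0 ⇒ out+=-3150
        H0 returns [-3150, -396]
        H1 returns [[-3150, -396]]
      branch[1] choose=2:
        emit(-1470) @ H0 ⇒ out+=-1470
        H0 returns [-1470, -396]
        H1 returns [[-1470, -396]]
      branch[2] choose=5:
        emit(-2730) @ H0 ⇒ out+=-2730
        H0 returns [-2730, -396]
        H1 returns [[-2730, -396]]
  branch[1] choose=5:
    choose[6, 2, 5] @ H1
      branch[0] choose=6:
        emit(-2730) @ H0 ⇒ out+=-2730
        H0 returns [-2730, -396]
        H1 returns [[-2730, -396]]
      branch[1] choose=2:
        emit(-1330) @ H0 ⇒ out+=-1330
        H0 returns [-1330, -396]
        H1 returns [[-1330, -396]]
      branch[2] choose=5:
        emit(-2380) @ H0 ⇒ out+=-2380
        H0 returns [-2380, -396]
        H1 returns [[-2380, -396]]
  branch[2] choose=1:
    choose[6, 2, 5] @ H1
      branch[0] choose=6:
        emit(-1050) @ H0 ⇒ out+=-1050
        H0 returns [-1050, -396]
        H1 returns [[-1050, -396]]
      branch[1] choose=2:
        emit(-770) @ H0 ⇒ out+=-770
        H0 returns [-770, -396]
        H1 returns [[-770, -396]]
      branch[2] choose=5:
        emit(-980) @ H0 ⇒ out+=-980
        H0 returns [-980, -396]
        H1 returns [[-980, -396]]
= [[-3150, -396], [-1470, -396], [-2730, -396], [-2730, -396], [-1330, -396], [-2380, -396], [-1050, -396], [-770, -396], [-980, -396]]

Answer: 9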